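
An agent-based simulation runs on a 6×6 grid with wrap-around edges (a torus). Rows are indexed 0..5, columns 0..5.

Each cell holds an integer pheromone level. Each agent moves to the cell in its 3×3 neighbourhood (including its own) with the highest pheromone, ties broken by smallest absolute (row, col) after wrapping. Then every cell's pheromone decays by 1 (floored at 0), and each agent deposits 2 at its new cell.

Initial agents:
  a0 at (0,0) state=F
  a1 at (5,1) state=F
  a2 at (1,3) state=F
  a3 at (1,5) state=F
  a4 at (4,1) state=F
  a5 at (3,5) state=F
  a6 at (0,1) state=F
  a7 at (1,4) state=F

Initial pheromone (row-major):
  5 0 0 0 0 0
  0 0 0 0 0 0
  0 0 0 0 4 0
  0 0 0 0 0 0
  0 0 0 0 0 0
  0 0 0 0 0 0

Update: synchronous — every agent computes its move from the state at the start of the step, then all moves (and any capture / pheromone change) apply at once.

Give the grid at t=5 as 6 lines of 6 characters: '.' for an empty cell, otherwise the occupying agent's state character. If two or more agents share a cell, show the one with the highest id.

t=1: a0@(0,0) a1@(0,0) a2@(2,4) a3@(0,0) a4@(3,0) a5@(2,4) a6@(0,0) a7@(2,4) | pheromone: 12 0 0 0 0 0 / 0 0 0 0 0 0 / 0 0 0 0 9 0 / 2 0 0 0 0 0 / 0 0 0 0 0 0 / 0 0 0 0 0 0
t=2: a0@(0,0) a1@(0,0) a2@(2,4) a3@(0,0) a4@(3,0) a5@(2,4) a6@(0,0) a7@(2,4) | pheromone: 19 0 0 0 0 0 / 0 0 0 0 0 0 / 0 0 0 0 14 0 / 3 0 0 0 0 0 / 0 0 0 0 0 0 / 0 0 0 0 0 0
t=3: a0@(0,0) a1@(0,0) a2@(2,4) a3@(0,0) a4@(3,0) a5@(2,4) a6@(0,0) a7@(2,4) | pheromone: 26 0 0 0 0 0 / 0 0 0 0 0 0 / 0 0 0 0 19 0 / 4 0 0 0 0 0 / 0 0 0 0 0 0 / 0 0 0 0 0 0
t=4: a0@(0,0) a1@(0,0) a2@(2,4) a3@(0,0) a4@(3,0) a5@(2,4) a6@(0,0) a7@(2,4) | pheromone: 33 0 0 0 0 0 / 0 0 0 0 0 0 / 0 0 0 0 24 0 / 5 0 0 0 0 0 / 0 0 0 0 0 0 / 0 0 0 0 0 0
t=5: a0@(0,0) a1@(0,0) a2@(2,4) a3@(0,0) a4@(3,0) a5@(2,4) a6@(0,0) a7@(2,4) | pheromone: 40 0 0 0 0 0 / 0 0 0 0 0 0 / 0 0 0 0 29 0 / 6 0 0 0 0 0 / 0 0 0 0 0 0 / 0 0 0 0 0 0

F.....
......
....F.
F.....
......
......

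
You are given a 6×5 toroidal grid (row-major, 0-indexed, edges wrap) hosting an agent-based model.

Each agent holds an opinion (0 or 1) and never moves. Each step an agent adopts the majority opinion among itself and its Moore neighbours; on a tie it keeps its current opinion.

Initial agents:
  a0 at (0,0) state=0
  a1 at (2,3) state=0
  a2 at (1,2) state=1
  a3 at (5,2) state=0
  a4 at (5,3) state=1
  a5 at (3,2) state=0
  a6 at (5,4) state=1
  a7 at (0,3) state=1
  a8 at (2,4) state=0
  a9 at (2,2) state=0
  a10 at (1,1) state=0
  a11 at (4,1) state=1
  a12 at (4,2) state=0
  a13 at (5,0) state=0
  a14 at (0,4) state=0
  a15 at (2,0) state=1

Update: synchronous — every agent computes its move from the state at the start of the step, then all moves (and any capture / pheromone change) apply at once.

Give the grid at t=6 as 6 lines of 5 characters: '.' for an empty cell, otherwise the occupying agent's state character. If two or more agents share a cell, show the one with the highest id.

t=1: a0@(0,0):0 a1@(2,3):0 a2@(1,2):0 a3@(5,2):1 a4@(5,3):1 a5@(3,2):0 a6@(5,4):1 a7@(0,3):1 a8@(2,4):0 a9@(2,2):0 a10@(1,1):0 a11@(4,1):0 a12@(4,2):0 a13@(5,0):0 a14@(0,4):0 a15@(2,0):0
t=2: (unchanged — steady state)

0..10
.00..
0.000
..0..
.00..
0.111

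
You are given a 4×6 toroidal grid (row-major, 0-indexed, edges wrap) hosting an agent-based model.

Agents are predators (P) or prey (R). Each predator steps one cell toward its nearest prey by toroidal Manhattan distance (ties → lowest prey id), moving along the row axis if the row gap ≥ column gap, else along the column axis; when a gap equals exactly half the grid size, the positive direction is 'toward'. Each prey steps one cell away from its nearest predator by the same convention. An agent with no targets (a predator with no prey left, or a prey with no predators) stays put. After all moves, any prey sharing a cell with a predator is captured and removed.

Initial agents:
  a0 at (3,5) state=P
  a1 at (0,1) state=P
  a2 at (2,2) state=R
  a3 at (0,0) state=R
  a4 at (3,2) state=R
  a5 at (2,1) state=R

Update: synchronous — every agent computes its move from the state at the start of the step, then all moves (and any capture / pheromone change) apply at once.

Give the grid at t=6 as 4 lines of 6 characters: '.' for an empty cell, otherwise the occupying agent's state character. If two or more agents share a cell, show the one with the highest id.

t=1: a0@(0,5):P a1@(0,0):P a2@(1,2):R a4@(2,2):R a5@(1,1):R
t=2: a0@(0,0):P a1@(1,0):P a2@(1,3):R a4@(1,2):R a5@(2,1):R
t=3: a0@(0,1):P a1@(1,1):P a2@(1,2):R a4@(1,3):R a5@(3,1):R
t=4: a0@(3,1):P a1@(1,2):P a2@(1,3):R a4@(1,4):R a5@(2,1):R
t=5: a0@(2,1):P a1@(1,3):P a2@(1,4):R a4@(1,5):R a5@(1,1):R
t=6: a0@(1,1):P a1@(1,4):P a2@(1,5):R a4@(1,0):R a5@(0,1):R

.R....
RP..PR
......
......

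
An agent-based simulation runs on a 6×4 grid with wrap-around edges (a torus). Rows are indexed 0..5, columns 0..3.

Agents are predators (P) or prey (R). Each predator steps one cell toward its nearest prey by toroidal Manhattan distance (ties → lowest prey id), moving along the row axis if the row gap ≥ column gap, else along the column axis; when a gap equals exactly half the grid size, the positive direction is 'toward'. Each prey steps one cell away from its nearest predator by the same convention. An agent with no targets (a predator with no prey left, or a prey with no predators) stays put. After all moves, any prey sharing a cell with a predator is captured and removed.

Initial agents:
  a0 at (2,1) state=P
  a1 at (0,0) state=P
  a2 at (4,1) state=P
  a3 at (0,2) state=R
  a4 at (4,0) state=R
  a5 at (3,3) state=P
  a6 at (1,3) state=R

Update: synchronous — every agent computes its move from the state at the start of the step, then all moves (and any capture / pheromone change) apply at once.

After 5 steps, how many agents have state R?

1

t=1: a0@(1,1):P a1@(0,1):P a2@(4,0):P a5@(4,3):P a6@(2,3):R
t=2: a0@(1,2):P a1@(1,1):P a2@(3,0):P a5@(3,3):P a6@(1,3):R
t=3: a0@(1,3):P a1@(1,2):P a2@(2,0):P a5@(2,3):P a6@(1,0):R
t=4: a0@(1,0):P a1@(1,3):P a2@(1,0):P a5@(1,3):P a6@(1,1):R
t=5: a0@(1,1):P a1@(1,0):P a2@(1,1):P a5@(1,0):P a6@(1,2):R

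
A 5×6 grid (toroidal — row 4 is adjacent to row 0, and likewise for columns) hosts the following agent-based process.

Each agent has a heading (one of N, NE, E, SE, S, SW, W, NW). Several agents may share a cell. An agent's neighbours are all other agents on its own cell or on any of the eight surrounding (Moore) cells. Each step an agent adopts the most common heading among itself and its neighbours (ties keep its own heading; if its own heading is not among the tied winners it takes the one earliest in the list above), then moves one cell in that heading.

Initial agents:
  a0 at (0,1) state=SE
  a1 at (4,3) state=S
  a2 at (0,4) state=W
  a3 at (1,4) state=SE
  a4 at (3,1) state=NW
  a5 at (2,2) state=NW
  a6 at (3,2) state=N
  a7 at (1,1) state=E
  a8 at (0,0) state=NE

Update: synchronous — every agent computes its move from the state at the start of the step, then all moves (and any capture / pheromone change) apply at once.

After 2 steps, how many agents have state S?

t=1: a0@(1,2):SE a1@(0,3):S a2@(0,3):W a3@(2,5):SE a4@(2,0):NW a5@(1,1):NW a6@(2,1):NW a7@(1,2):E a8@(4,1):NE
t=2: a0@(0,1):NW a1@(1,3):S a2@(0,2):W a3@(3,0):SE a4@(1,5):NW a5@(0,0):NW a6@(1,0):NW a7@(0,1):NW a8@(3,2):NE

1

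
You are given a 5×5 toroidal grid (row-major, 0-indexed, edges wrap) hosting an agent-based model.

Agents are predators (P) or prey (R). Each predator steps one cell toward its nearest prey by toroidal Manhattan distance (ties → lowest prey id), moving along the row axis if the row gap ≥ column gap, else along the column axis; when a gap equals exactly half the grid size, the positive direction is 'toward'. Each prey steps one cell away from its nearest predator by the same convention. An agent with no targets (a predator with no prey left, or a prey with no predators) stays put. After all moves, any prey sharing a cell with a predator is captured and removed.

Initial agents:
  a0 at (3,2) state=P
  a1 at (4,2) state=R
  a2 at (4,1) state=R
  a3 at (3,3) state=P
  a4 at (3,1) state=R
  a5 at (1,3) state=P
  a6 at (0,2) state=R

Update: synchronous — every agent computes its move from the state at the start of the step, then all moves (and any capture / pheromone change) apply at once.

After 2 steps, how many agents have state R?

t=1: a0@(4,2):P a1@(0,2):R a2@(0,1):R a3@(4,3):P a4@(3,0):R a5@(0,3):P a6@(1,2):R
t=2: a0@(0,2):P a1@(1,2):R a2@(1,1):R a3@(0,3):P a4@(3,4):R a5@(0,2):P a6@(2,2):R

4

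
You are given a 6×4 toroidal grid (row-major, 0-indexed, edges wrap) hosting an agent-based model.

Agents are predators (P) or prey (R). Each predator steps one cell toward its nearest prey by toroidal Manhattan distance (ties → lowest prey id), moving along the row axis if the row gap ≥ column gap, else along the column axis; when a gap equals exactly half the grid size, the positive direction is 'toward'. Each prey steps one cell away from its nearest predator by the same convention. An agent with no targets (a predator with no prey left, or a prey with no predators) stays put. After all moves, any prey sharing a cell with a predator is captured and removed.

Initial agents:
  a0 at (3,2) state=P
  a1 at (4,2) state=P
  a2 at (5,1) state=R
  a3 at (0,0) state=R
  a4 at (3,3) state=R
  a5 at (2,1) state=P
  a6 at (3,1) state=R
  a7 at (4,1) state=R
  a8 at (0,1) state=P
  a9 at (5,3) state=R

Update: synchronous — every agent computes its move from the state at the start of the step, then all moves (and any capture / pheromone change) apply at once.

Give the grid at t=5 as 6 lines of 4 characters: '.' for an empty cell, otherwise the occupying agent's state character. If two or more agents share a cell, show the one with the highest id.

t=1: a0@(3,3):P a1@(4,1):P a3@(0,3):R a4@(3,0):R a5@(3,1):P a6@(3,0):R a7@(4,0):R a8@(5,1):P a9@(0,3):R
t=2: a0@(3,0):P a1@(4,0):P a3@(5,3):R a4@(3,1):R a5@(3,0):P a6@(3,1):R a7@(4,3):R a8@(4,1):P a9@(5,3):R
t=3: a0@(3,1):P a1@(4,3):P a3@(0,3):R a4@(3,2):R a5@(3,1):P a6@(3,2):R a7@(4,2):R a8@(3,1):P a9@(0,3):R
t=4: a0@(3,2):P a1@(4,2):P a3@(1,3):R a4@(3,3):R a5@(3,2):P a6@(3,3):R a7@(4,1):R a8@(3,2):P a9@(1,3):R
t=5: a0@(3,3):P a1@(4,1):P a3@(0,3):R a4@(3,0):R a5@(3,3):P a6@(3,0):R a7@(4,0):R a8@(3,3):P a9@(0,3):R

...R
....
....
R..P
RP..
....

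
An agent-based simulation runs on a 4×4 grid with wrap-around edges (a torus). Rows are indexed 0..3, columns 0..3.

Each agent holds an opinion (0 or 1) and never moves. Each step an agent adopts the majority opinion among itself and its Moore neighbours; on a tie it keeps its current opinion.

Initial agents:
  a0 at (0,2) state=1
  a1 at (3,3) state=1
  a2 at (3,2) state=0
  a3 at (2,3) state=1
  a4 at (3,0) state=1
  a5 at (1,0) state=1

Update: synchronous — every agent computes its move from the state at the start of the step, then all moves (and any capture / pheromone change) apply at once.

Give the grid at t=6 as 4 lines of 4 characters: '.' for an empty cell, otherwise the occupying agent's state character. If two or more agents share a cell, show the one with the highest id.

t=1: a0@(0,2):1 a1@(3,3):1 a2@(3,2):1 a3@(2,3):1 a4@(3,0):1 a5@(1,0):1
t=2: (unchanged — steady state)

..1.
1...
...1
1.11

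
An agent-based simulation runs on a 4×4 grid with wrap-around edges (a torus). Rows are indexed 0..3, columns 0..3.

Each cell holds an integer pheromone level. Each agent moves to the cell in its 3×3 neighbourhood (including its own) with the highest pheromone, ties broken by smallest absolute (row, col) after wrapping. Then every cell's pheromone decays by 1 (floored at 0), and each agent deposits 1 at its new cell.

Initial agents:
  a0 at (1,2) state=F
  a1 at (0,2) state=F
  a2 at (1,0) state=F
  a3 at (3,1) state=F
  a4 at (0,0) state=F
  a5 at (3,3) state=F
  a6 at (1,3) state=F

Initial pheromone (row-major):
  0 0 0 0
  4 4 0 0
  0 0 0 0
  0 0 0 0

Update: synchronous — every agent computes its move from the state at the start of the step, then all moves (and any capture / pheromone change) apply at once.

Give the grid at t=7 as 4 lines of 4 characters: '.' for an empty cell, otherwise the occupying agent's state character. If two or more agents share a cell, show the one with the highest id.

t=1: a0@(1,1) a1@(1,1) a2@(1,0) a3@(0,0) a4@(1,0) a5@(0,0) a6@(1,0) | pheromone: 2 0 0 0 / 6 5 0 0 / 0 0 0 0 / 0 0 0 0
t=2: a0@(1,0) a1@(1,0) a2@(1,0) a3@(1,0) a4@(1,0) a5@(1,0) a6@(1,0) | pheromone: 1 0 0 0 / 12 4 0 0 / 0 0 0 0 / 0 0 0 0
t=3: a0@(1,0) a1@(1,0) a2@(1,0) a3@(1,0) a4@(1,0) a5@(1,0) a6@(1,0) | pheromone: 0 0 0 0 / 18 3 0 0 / 0 0 0 0 / 0 0 0 0
t=4: a0@(1,0) a1@(1,0) a2@(1,0) a3@(1,0) a4@(1,0) a5@(1,0) a6@(1,0) | pheromone: 0 0 0 0 / 24 2 0 0 / 0 0 0 0 / 0 0 0 0
t=5: a0@(1,0) a1@(1,0) a2@(1,0) a3@(1,0) a4@(1,0) a5@(1,0) a6@(1,0) | pheromone: 0 0 0 0 / 30 1 0 0 / 0 0 0 0 / 0 0 0 0
t=6: a0@(1,0) a1@(1,0) a2@(1,0) a3@(1,0) a4@(1,0) a5@(1,0) a6@(1,0) | pheromone: 0 0 0 0 / 36 0 0 0 / 0 0 0 0 / 0 0 0 0
t=7: a0@(1,0) a1@(1,0) a2@(1,0) a3@(1,0) a4@(1,0) a5@(1,0) a6@(1,0) | pheromone: 0 0 0 0 / 42 0 0 0 / 0 0 0 0 / 0 0 0 0

....
F...
....
....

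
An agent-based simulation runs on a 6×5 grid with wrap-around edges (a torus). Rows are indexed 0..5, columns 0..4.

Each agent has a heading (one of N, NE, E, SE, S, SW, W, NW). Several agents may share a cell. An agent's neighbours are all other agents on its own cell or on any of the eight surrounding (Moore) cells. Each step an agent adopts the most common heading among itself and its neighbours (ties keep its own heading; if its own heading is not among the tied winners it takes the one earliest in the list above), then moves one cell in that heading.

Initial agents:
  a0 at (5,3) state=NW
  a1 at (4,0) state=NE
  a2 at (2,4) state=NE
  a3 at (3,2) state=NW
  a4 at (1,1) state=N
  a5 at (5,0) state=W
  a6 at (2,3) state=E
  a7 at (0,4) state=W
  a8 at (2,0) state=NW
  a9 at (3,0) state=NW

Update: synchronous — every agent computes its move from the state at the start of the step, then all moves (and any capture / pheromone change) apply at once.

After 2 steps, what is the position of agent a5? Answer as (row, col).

t=1: a0@(4,2):NW a1@(3,1):NE a2@(1,3):NW a3@(2,1):NW a4@(0,1):N a5@(5,4):W a6@(2,4):E a7@(0,3):W a8@(1,4):NW a9@(2,4):NW
t=2: a0@(3,1):NW a1@(2,0):NW a2@(0,2):NW a3@(1,0):NW a4@(5,1):N a5@(5,3):W a6@(1,3):NW a7@(0,2):W a8@(0,3):NW a9@(1,3):NW

(5, 3)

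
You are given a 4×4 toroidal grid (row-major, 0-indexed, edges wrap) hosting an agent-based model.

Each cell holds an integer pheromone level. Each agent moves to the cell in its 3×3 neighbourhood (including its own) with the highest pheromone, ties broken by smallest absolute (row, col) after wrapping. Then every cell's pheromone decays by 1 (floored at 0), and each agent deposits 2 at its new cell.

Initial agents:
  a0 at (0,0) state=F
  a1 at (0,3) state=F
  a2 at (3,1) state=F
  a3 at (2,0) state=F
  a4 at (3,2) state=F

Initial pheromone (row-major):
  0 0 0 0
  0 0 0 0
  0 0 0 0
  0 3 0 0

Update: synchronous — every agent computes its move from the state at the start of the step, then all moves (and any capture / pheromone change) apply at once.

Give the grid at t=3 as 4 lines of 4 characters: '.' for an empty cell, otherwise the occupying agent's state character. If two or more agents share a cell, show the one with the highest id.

....
....
....
.F..

t=1: a0@(3,1) a1@(0,0) a2@(3,1) a3@(3,1) a4@(3,1) | pheromone: 2 0 0 0 / 0 0 0 0 / 0 0 0 0 / 0 10 0 0
t=2: a0@(3,1) a1@(3,1) a2@(3,1) a3@(3,1) a4@(3,1) | pheromone: 1 0 0 0 / 0 0 0 0 / 0 0 0 0 / 0 19 0 0
t=3: a0@(3,1) a1@(3,1) a2@(3,1) a3@(3,1) a4@(3,1) | pheromone: 0 0 0 0 / 0 0 0 0 / 0 0 0 0 / 0 28 0 0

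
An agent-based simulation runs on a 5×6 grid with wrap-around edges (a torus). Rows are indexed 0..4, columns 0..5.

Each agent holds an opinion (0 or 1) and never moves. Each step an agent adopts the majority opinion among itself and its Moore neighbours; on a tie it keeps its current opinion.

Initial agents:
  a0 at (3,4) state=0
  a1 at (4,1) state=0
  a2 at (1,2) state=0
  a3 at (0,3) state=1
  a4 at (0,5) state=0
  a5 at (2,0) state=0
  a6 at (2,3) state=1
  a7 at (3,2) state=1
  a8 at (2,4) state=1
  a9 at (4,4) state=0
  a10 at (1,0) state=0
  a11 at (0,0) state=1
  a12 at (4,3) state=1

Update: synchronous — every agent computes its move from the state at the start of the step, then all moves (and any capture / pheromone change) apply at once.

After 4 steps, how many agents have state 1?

9

t=1: a0@(3,4):1 a1@(4,1):1 a2@(1,2):1 a3@(0,3):1 a4@(0,5):0 a5@(2,0):0 a6@(2,3):1 a7@(3,2):1 a8@(2,4):1 a9@(4,4):0 a10@(1,0):0 a11@(0,0):0 a12@(4,3):1
t=2: a0@(3,4):1 a1@(4,1):1 a2@(1,2):1 a3@(0,3):1 a4@(0,5):0 a5@(2,0):0 a6@(2,3):1 a7@(3,2):1 a8@(2,4):1 a9@(4,4):1 a10@(1,0):0 a11@(0,0):0 a12@(4,3):1
t=3: (unchanged — steady state)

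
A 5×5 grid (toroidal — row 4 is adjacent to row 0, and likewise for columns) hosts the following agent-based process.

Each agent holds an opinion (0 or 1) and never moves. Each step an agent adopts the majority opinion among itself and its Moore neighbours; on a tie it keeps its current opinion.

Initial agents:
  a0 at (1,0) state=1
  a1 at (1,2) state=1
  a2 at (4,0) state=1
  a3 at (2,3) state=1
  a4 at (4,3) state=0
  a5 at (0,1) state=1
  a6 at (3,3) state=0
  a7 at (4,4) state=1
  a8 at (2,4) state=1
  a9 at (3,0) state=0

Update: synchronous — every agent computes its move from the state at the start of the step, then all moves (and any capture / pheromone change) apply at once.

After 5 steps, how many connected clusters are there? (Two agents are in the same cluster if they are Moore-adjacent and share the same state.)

1

t=1: a0@(1,0):1 a1@(1,2):1 a2@(4,0):1 a3@(2,3):1 a4@(4,3):0 a5@(0,1):1 a6@(3,3):1 a7@(4,4):0 a8@(2,4):1 a9@(3,0):1
t=2: a0@(1,0):1 a1@(1,2):1 a2@(4,0):1 a3@(2,3):1 a4@(4,3):0 a5@(0,1):1 a6@(3,3):1 a7@(4,4):1 a8@(2,4):1 a9@(3,0):1
t=3: a0@(1,0):1 a1@(1,2):1 a2@(4,0):1 a3@(2,3):1 a4@(4,3):1 a5@(0,1):1 a6@(3,3):1 a7@(4,4):1 a8@(2,4):1 a9@(3,0):1
t=4: (unchanged — steady state)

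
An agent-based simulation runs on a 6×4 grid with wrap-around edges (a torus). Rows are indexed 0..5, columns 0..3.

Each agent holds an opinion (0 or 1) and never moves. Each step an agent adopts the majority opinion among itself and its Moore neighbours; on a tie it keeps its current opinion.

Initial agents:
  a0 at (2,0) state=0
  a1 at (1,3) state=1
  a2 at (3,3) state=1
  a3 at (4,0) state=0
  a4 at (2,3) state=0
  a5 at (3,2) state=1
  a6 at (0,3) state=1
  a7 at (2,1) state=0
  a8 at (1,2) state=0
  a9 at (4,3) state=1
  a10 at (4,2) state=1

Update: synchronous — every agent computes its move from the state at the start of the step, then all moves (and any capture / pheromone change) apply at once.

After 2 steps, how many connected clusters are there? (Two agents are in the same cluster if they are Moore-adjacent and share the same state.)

t=1: a0@(2,0):0 a1@(1,3):0 a2@(3,3):1 a3@(4,0):1 a4@(2,3):0 a5@(3,2):1 a6@(0,3):1 a7@(2,1):0 a8@(1,2):0 a9@(4,3):1 a10@(4,2):1
t=2: a0@(2,0):0 a1@(1,3):0 a2@(3,3):1 a3@(4,0):1 a4@(2,3):0 a5@(3,2):1 a6@(0,3):0 a7@(2,1):0 a8@(1,2):0 a9@(4,3):1 a10@(4,2):1

2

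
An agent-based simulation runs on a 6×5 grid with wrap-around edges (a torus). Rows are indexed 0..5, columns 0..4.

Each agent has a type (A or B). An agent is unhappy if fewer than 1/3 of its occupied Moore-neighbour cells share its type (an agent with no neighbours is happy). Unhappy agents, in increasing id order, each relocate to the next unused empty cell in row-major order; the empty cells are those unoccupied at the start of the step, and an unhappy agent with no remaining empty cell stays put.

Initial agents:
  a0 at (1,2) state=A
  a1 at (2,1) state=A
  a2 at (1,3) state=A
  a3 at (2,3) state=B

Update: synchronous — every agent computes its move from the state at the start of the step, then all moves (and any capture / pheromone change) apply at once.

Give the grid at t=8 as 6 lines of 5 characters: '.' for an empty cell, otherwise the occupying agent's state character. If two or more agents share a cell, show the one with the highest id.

t=1: a0@(1,2):A a1@(2,1):A a2@(1,3):A a3@(0,0):B
t=2: (unchanged — steady state)

B....
..AA.
.A...
.....
.....
.....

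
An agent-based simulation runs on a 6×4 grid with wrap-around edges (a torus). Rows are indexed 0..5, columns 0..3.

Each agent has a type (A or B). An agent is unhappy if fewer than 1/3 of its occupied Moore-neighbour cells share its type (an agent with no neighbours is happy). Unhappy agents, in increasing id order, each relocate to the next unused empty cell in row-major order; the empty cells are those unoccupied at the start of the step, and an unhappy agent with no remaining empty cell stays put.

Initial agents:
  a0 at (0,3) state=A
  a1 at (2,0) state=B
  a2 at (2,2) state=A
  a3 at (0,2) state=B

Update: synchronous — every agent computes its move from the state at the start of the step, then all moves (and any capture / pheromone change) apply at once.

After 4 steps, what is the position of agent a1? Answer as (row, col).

t=1: a0@(0,0):A a1@(2,0):B a2@(2,2):A a3@(0,1):B
t=2: a0@(0,2):A a1@(2,0):B a2@(2,2):A a3@(0,3):B
t=3: a0@(0,0):A a1@(2,0):B a2@(2,2):A a3@(0,1):B
t=4: a0@(0,2):A a1@(2,0):B a2@(2,2):A a3@(0,3):B

(2, 0)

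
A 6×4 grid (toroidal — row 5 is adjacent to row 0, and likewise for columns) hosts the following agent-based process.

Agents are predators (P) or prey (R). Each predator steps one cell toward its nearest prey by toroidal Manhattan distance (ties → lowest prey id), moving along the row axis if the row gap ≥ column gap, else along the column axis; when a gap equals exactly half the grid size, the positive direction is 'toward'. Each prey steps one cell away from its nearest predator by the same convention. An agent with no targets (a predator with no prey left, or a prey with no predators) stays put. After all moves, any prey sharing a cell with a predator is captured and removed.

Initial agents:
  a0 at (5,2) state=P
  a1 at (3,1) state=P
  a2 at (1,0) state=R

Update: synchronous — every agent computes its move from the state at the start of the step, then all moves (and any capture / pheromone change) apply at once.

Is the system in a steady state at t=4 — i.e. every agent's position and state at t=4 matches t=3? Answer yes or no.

yes

t=1: a0@(0,2):P a1@(2,1):P a2@(0,0):R
t=2: a0@(0,3):P a1@(1,1):P
t=3: (unchanged — steady state)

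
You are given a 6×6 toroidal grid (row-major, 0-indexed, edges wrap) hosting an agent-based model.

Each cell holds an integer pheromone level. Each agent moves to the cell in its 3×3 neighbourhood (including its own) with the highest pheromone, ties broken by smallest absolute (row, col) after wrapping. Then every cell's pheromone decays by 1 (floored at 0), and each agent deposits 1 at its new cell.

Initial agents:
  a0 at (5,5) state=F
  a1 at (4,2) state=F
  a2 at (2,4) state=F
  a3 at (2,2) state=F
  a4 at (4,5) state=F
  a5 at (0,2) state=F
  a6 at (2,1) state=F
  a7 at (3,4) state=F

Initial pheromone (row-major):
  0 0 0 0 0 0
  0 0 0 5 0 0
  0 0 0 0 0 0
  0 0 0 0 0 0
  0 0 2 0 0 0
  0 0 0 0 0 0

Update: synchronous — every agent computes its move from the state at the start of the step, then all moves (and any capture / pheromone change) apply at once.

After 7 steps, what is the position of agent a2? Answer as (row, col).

t=1: a0@(0,0) a1@(4,2) a2@(1,3) a3@(1,3) a4@(3,0) a5@(1,3) a6@(1,0) a7@(2,3) | pheromone: 1 0 0 0 0 0 / 1 0 0 7 0 0 / 0 0 0 1 0 0 / 1 0 0 0 0 0 / 0 0 2 0 0 0 / 0 0 0 0 0 0
t=2: a0@(0,0) a1@(4,2) a2@(1,3) a3@(1,3) a4@(3,0) a5@(1,3) a6@(0,0) a7@(1,3) | pheromone: 2 0 0 0 0 0 / 0 0 0 10 0 0 / 0 0 0 0 0 0 / 1 0 0 0 0 0 / 0 0 2 0 0 0 / 0 0 0 0 0 0
t=3: a0@(0,0) a1@(4,2) a2@(1,3) a3@(1,3) a4@(3,0) a5@(1,3) a6@(0,0) a7@(1,3) | pheromone: 3 0 0 0 0 0 / 0 0 0 13 0 0 / 0 0 0 0 0 0 / 1 0 0 0 0 0 / 0 0 2 0 0 0 / 0 0 0 0 0 0
t=4: a0@(0,0) a1@(4,2) a2@(1,3) a3@(1,3) a4@(3,0) a5@(1,3) a6@(0,0) a7@(1,3) | pheromone: 4 0 0 0 0 0 / 0 0 0 16 0 0 / 0 0 0 0 0 0 / 1 0 0 0 0 0 / 0 0 2 0 0 0 / 0 0 0 0 0 0
t=5: a0@(0,0) a1@(4,2) a2@(1,3) a3@(1,3) a4@(3,0) a5@(1,3) a6@(0,0) a7@(1,3) | pheromone: 5 0 0 0 0 0 / 0 0 0 19 0 0 / 0 0 0 0 0 0 / 1 0 0 0 0 0 / 0 0 2 0 0 0 / 0 0 0 0 0 0
t=6: a0@(0,0) a1@(4,2) a2@(1,3) a3@(1,3) a4@(3,0) a5@(1,3) a6@(0,0) a7@(1,3) | pheromone: 6 0 0 0 0 0 / 0 0 0 22 0 0 / 0 0 0 0 0 0 / 1 0 0 0 0 0 / 0 0 2 0 0 0 / 0 0 0 0 0 0
t=7: a0@(0,0) a1@(4,2) a2@(1,3) a3@(1,3) a4@(3,0) a5@(1,3) a6@(0,0) a7@(1,3) | pheromone: 7 0 0 0 0 0 / 0 0 0 25 0 0 / 0 0 0 0 0 0 / 1 0 0 0 0 0 / 0 0 2 0 0 0 / 0 0 0 0 0 0

(1, 3)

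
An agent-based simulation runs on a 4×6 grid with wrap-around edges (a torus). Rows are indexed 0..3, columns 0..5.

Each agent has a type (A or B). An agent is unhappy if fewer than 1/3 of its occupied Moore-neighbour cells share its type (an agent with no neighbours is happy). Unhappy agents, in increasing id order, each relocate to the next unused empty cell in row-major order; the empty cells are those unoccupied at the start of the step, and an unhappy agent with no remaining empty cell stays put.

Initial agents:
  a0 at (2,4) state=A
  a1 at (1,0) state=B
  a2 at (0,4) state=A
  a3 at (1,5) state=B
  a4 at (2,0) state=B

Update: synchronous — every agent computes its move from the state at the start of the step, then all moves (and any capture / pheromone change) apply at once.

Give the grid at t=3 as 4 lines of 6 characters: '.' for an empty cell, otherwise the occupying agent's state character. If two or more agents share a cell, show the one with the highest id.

t=1: a0@(0,0):A a1@(1,0):B a2@(0,1):A a3@(1,5):B a4@(2,0):B
t=2: (unchanged — steady state)

AA....
B....B
B.....
......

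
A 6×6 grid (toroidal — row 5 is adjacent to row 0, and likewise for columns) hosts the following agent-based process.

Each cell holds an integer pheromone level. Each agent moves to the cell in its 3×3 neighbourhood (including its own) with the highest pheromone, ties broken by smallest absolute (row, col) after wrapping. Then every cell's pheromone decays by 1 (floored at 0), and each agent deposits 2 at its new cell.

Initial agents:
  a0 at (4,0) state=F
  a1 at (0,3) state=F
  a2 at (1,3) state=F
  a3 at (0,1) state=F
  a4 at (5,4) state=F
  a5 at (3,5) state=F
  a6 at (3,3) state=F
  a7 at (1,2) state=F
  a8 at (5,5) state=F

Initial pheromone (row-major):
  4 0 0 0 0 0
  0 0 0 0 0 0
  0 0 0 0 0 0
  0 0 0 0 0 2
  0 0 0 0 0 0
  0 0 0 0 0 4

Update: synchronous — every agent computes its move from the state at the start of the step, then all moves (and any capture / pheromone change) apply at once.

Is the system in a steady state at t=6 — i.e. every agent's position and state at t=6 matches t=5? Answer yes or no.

yes

t=1: a0@(5,5) a1@(0,2) a2@(0,2) a3@(0,0) a4@(5,5) a5@(3,5) a6@(2,2) a7@(0,1) a8@(0,0) | pheromone: 7 2 4 0 0 0 / 0 0 0 0 0 0 / 0 0 2 0 0 0 / 0 0 0 0 0 3 / 0 0 0 0 0 0 / 0 0 0 0 0 7
t=2: a0@(0,0) a1@(0,2) a2@(0,2) a3@(0,0) a4@(0,0) a5@(3,5) a6@(2,2) a7@(0,0) a8@(0,0) | pheromone: 16 1 7 0 0 0 / 0 0 0 0 0 0 / 0 0 3 0 0 0 / 0 0 0 0 0 4 / 0 0 0 0 0 0 / 0 0 0 0 0 6
t=3: a0@(0,0) a1@(0,2) a2@(0,2) a3@(0,0) a4@(0,0) a5@(3,5) a6@(2,2) a7@(0,0) a8@(0,0) | pheromone: 25 0 10 0 0 0 / 0 0 0 0 0 0 / 0 0 4 0 0 0 / 0 0 0 0 0 5 / 0 0 0 0 0 0 / 0 0 0 0 0 5
t=4: a0@(0,0) a1@(0,2) a2@(0,2) a3@(0,0) a4@(0,0) a5@(3,5) a6@(2,2) a7@(0,0) a8@(0,0) | pheromone: 34 0 13 0 0 0 / 0 0 0 0 0 0 / 0 0 5 0 0 0 / 0 0 0 0 0 6 / 0 0 0 0 0 0 / 0 0 0 0 0 4
t=5: a0@(0,0) a1@(0,2) a2@(0,2) a3@(0,0) a4@(0,0) a5@(3,5) a6@(2,2) a7@(0,0) a8@(0,0) | pheromone: 43 0 16 0 0 0 / 0 0 0 0 0 0 / 0 0 6 0 0 0 / 0 0 0 0 0 7 / 0 0 0 0 0 0 / 0 0 0 0 0 3
t=6: a0@(0,0) a1@(0,2) a2@(0,2) a3@(0,0) a4@(0,0) a5@(3,5) a6@(2,2) a7@(0,0) a8@(0,0) | pheromone: 52 0 19 0 0 0 / 0 0 0 0 0 0 / 0 0 7 0 0 0 / 0 0 0 0 0 8 / 0 0 0 0 0 0 / 0 0 0 0 0 2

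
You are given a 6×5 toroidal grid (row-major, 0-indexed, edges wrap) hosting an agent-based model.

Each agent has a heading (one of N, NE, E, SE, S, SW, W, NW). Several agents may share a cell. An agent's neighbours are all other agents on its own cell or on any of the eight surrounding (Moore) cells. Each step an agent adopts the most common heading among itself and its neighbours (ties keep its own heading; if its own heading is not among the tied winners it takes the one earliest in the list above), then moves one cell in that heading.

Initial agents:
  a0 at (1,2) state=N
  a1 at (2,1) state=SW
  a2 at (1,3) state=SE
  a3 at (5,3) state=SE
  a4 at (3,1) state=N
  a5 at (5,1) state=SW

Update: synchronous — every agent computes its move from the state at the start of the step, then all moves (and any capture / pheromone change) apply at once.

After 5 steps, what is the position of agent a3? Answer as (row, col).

t=1: a0@(0,2):N a1@(1,1):N a2@(2,4):SE a3@(0,4):SE a4@(2,1):N a5@(0,0):SW
t=2: a0@(5,2):N a1@(0,1):N a2@(3,0):SE a3@(1,0):SE a4@(1,1):N a5@(1,4):SW
t=3: a0@(4,2):N a1@(5,1):N a2@(4,1):SE a3@(0,0):N a4@(0,1):N a5@(2,3):SW
t=4: a0@(3,2):N a1@(4,1):N a2@(3,1):N a3@(5,0):N a4@(5,1):N a5@(3,2):SW
t=5: a0@(2,2):N a1@(3,1):N a2@(2,1):N a3@(4,0):N a4@(4,1):N a5@(2,2):N

(4, 0)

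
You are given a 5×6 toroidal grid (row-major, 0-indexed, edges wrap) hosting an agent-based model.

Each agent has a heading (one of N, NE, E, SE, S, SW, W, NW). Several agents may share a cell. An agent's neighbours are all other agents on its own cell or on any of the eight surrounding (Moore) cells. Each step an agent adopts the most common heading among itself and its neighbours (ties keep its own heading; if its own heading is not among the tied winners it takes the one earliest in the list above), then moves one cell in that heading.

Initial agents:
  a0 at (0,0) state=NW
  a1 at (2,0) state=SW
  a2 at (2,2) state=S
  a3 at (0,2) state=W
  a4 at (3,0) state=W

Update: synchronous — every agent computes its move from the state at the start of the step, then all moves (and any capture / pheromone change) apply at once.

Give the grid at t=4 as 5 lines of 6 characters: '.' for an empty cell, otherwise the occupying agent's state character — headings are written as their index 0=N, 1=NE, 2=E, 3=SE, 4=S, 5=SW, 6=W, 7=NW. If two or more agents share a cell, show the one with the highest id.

....6.
..4...
......
..6...
......

t=1: a0@(4,5):NW a1@(3,5):SW a2@(3,2):S a3@(0,1):W a4@(3,5):W
t=2: a0@(3,4):NW a1@(4,4):SW a2@(4,2):S a3@(0,0):W a4@(3,4):W
t=3: a0@(2,3):NW a1@(0,3):SW a2@(0,2):S a3@(0,5):W a4@(3,3):W
t=4: a0@(1,2):NW a1@(1,2):SW a2@(1,2):S a3@(0,4):W a4@(3,2):W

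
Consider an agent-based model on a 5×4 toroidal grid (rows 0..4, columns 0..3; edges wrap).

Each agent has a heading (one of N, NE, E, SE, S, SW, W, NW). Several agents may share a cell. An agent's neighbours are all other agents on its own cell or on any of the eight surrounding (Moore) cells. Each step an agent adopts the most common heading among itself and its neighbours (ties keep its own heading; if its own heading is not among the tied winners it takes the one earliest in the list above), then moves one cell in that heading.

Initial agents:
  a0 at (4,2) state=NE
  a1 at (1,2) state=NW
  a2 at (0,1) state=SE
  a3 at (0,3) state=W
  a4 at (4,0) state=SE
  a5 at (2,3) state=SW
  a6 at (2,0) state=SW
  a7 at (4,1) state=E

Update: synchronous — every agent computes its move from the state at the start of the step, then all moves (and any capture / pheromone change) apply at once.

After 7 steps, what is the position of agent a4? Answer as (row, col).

t=1: a0@(3,3):NE a1@(0,1):NW a2@(1,2):SE a3@(0,2):W a4@(0,1):SE a5@(3,2):SW a6@(3,3):SW a7@(0,2):SE
t=2: a0@(4,2):SW a1@(1,2):SE a2@(2,3):SE a3@(1,3):SE a4@(1,2):SE a5@(4,1):SW a6@(4,2):SW a7@(1,3):SE
t=3: a0@(0,1):SW a1@(2,3):SE a2@(3,0):SE a3@(2,0):SE a4@(2,3):SE a5@(0,0):SW a6@(0,1):SW a7@(2,0):SE
t=4: a0@(1,0):SW a1@(3,0):SE a2@(4,1):SE a3@(3,1):SE a4@(3,0):SE a5@(1,3):SW a6@(1,0):SW a7@(3,1):SE
t=5: a0@(2,3):SW a1@(4,1):SE a2@(0,2):SE a3@(4,2):SE a4@(4,1):SE a5@(2,2):SW a6@(2,3):SW a7@(4,2):SE
t=6: a0@(3,2):SW a1@(0,2):SE a2@(1,3):SE a3@(0,3):SE a4@(0,2):SE a5@(3,1):SW a6@(3,2):SW a7@(0,3):SE
t=7: a0@(4,1):SW a1@(1,3):SE a2@(2,0):SE a3@(1,0):SE a4@(1,3):SE a5@(4,0):SW a6@(4,1):SW a7@(1,0):SE

(1, 3)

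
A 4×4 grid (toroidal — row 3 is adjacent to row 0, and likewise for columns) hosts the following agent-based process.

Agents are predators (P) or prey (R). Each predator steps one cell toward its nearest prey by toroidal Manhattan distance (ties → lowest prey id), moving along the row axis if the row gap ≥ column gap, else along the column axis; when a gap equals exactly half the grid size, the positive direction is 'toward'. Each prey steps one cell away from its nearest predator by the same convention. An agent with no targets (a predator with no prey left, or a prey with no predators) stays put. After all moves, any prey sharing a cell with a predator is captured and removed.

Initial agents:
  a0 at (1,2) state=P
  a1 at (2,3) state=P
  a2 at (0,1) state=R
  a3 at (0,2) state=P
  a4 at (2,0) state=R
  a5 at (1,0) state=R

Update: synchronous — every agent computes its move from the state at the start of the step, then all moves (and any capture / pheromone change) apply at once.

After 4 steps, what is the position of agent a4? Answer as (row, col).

t=1: a0@(0,2):P a1@(2,0):P a2@(0,0):R a3@(0,1):P a4@(2,1):R a5@(1,3):R
t=2: a0@(0,3):P a1@(2,1):P a3@(0,0):P a4@(2,2):R a5@(2,3):R
t=3: a0@(1,3):P a1@(2,2):P a3@(1,0):P a4@(2,3):R
t=4: a0@(2,3):P a1@(2,3):P a3@(2,0):P a4@(3,3):R

(3, 3)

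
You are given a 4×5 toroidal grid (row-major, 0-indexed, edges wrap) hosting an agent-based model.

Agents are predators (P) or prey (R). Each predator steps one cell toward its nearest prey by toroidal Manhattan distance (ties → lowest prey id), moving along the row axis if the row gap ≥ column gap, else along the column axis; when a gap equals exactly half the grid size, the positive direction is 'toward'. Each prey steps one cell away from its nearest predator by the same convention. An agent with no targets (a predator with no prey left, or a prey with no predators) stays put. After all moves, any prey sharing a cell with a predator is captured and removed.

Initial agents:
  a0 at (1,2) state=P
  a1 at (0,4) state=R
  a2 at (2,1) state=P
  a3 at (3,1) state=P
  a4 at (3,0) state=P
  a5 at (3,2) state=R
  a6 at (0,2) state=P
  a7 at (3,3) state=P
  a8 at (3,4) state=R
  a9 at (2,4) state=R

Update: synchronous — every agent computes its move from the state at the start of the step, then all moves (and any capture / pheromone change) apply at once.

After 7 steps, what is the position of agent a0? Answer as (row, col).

t=1: a0@(2,2):P a1@(1,4):R a2@(3,1):P a3@(3,2):P a4@(3,4):P a5@(3,3):R a6@(3,2):P a7@(3,2):P a8@(3,3):R a9@(2,3):R
t=2: a0@(2,3):P a1@(0,4):R a2@(3,2):P a3@(3,3):P a4@(3,3):P a5@(3,4):R a6@(3,3):P a7@(3,3):P a8@(3,4):R a9@(2,4):R
t=3: a0@(2,4):P a1@(1,4):R a2@(3,3):P a3@(3,4):P a4@(3,4):P a5@(3,0):R a6@(3,4):P a7@(3,4):P a8@(3,0):R a9@(2,0):R
t=4: a0@(1,4):P a1@(0,4):R a2@(3,4):P a3@(3,0):P a4@(3,0):P a5@(3,1):R a6@(3,0):P a7@(3,0):P a8@(3,1):R a9@(2,1):R
t=5: a0@(0,4):P a1@(3,4):R a2@(0,4):P a3@(3,1):P a4@(3,1):P a5@(3,2):R a6@(3,1):P a7@(3,1):P a8@(3,2):R a9@(1,1):R
t=6: a0@(3,4):P a1@(2,4):R a2@(3,4):P a3@(3,2):P a4@(3,2):P a5@(3,3):R a6@(3,2):P a7@(3,2):P a8@(3,3):R a9@(0,1):R
t=7: a0@(2,4):P a1@(1,4):R a2@(2,4):P a3@(3,3):P a4@(3,3):P a5@(3,2):R a6@(3,3):P a7@(3,3):P a8@(3,2):R a9@(1,1):R

(2, 4)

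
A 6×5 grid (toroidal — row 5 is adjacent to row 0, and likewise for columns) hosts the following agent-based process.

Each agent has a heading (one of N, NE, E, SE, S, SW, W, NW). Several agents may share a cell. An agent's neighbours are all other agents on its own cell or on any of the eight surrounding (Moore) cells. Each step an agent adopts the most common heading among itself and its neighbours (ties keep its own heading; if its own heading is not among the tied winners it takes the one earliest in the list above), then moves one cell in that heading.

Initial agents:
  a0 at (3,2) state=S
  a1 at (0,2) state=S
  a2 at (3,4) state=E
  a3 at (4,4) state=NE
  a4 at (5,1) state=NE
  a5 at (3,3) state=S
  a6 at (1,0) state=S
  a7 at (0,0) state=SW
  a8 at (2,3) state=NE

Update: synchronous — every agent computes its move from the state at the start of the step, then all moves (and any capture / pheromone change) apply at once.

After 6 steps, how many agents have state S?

4

t=1: a0@(4,2):S a1@(1,2):S a2@(2,0):NE a3@(3,0):NE a4@(4,2):NE a5@(4,3):S a6@(2,0):S a7@(1,4):SW a8@(3,3):S
t=2: a0@(5,2):S a1@(2,2):S a2@(1,1):NE a3@(2,1):NE a4@(5,2):S a5@(5,3):S a6@(1,1):NE a7@(2,3):SW a8@(4,3):S
t=3: a0@(0,2):S a1@(1,3):NE a2@(0,2):NE a3@(1,2):NE a4@(0,2):S a5@(0,3):S a6@(0,2):NE a7@(3,2):SW a8@(5,3):S
t=4: a0@(1,2):S a1@(0,4):NE a2@(5,3):NE a3@(0,3):NE a4@(1,2):S a5@(1,3):S a6@(5,3):NE a7@(4,1):SW a8@(0,3):S
t=5: a0@(2,2):S a1@(5,0):NE a2@(4,4):NE a3@(5,4):NE a4@(2,2):S a5@(2,3):S a6@(4,4):NE a7@(5,0):SW a8@(1,3):S
t=6: a0@(3,2):S a1@(4,1):NE a2@(3,0):NE a3@(4,0):NE a4@(3,2):S a5@(3,3):S a6@(3,0):NE a7@(4,1):NE a8@(2,3):S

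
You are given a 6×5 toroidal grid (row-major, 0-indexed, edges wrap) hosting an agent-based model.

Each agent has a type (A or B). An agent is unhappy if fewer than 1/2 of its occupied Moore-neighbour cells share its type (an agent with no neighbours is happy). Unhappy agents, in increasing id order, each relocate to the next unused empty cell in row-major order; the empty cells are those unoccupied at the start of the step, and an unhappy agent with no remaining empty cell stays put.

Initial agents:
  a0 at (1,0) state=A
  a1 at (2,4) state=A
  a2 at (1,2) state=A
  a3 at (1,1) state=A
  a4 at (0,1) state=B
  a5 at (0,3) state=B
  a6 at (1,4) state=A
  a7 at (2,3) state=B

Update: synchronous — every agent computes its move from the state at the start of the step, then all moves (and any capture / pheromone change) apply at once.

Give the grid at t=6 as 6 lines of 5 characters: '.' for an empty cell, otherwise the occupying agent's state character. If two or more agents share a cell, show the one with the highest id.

ABBB.
AA..A
....A
.....
.....
.....

t=1: a0@(1,0):A a1@(2,4):A a2@(0,0):A a3@(1,1):A a4@(0,2):B a5@(0,4):B a6@(1,4):A a7@(1,3):B
t=2: a0@(1,0):A a1@(2,4):A a2@(0,0):A a3@(1,1):A a4@(0,2):B a5@(0,1):B a6@(1,4):A a7@(1,3):B
t=3: a0@(1,0):A a1@(2,4):A a2@(0,0):A a3@(1,1):A a4@(0,2):B a5@(0,3):B a6@(1,4):A a7@(0,4):B
t=4: a0@(1,0):A a1@(2,4):A a2@(0,0):A a3@(1,1):A a4@(0,2):B a5@(0,3):B a6@(1,4):A a7@(0,1):B
t=5: a0@(1,0):A a1@(2,4):A a2@(0,0):A a3@(1,1):A a4@(0,2):B a5@(0,3):B a6@(1,4):A a7@(0,4):B
t=6: a0@(1,0):A a1@(2,4):A a2@(0,0):A a3@(1,1):A a4@(0,2):B a5@(0,3):B a6@(1,4):A a7@(0,1):B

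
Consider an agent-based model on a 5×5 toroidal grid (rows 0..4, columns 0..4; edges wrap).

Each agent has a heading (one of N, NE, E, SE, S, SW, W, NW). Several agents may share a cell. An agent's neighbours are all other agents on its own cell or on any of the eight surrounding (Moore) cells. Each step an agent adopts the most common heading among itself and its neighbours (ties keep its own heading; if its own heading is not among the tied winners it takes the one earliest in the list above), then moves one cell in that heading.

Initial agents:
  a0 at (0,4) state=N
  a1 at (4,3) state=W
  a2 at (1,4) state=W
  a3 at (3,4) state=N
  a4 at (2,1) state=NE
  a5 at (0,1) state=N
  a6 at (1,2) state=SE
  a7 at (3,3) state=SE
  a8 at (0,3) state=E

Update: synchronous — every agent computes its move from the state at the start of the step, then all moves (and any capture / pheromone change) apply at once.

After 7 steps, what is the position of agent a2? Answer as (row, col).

(1, 2)

t=1: a0@(0,3):W a1@(3,3):N a2@(1,3):W a3@(2,4):N a4@(1,2):NE a5@(4,1):N a6@(2,3):SE a7@(4,4):SE a8@(0,2):W
t=2: a0@(0,2):W a1@(2,3):N a2@(1,2):W a3@(1,4):N a4@(1,1):W a5@(3,1):N a6@(1,3):N a7@(0,0):SE a8@(0,1):W
t=3: a0@(0,1):W a1@(1,3):N a2@(1,1):W a3@(0,4):N a4@(1,0):W a5@(2,1):N a6@(0,3):N a7@(0,4):W a8@(0,0):W
t=4: a0@(0,0):W a1@(0,3):N a2@(1,0):W a3@(4,4):N a4@(1,4):W a5@(2,0):W a6@(4,3):N a7@(0,3):W a8@(0,4):W
t=5: a0@(0,4):W a1@(4,3):N a2@(1,4):W a3@(3,4):N a4@(1,3):W a5@(2,4):W a6@(3,3):N a7@(0,2):W a8@(0,3):W
t=6: a0@(0,3):W a1@(3,3):N a2@(1,3):W a3@(2,4):N a4@(1,2):W a5@(2,3):W a6@(2,3):N a7@(0,1):W a8@(0,2):W
t=7: a0@(0,2):W a1@(2,3):N a2@(1,2):W a3@(1,4):N a4@(1,1):W a5@(2,2):W a6@(1,3):N a7@(0,0):W a8@(0,1):W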